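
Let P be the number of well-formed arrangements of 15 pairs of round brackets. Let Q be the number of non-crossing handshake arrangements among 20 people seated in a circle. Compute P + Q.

A balanced arrangement of 15 bracket pairs is a Dyck word of semilength 15, so the count is C_15. So P = C_15 = 9694845.
Non-crossing handshake pairings of 2n people are counted by C_n; 20 people gives n = 10. So Q = C_10 = 16796.
P + Q = 9694845 + 16796 = 9711641.

9711641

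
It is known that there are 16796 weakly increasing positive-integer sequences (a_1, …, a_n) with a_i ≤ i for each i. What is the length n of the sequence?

10

Such sub-staircase sequences of length n are counted by C_n. Since C_10 = 16796, the index is 10.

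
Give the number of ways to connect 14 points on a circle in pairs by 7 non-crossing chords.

Non-crossing perfect matchings of 2n points on a circle are counted by C_n; with 14 points, n = 7.
C_7 = C_6 · 2(2·6+1)/(6+2) = 132 · 26/8 = 429.

429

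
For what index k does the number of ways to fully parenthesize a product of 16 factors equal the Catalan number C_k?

15

Ways to associate a product of 16 factors correspond to binary trees on 16 leaves, so the count is C_15.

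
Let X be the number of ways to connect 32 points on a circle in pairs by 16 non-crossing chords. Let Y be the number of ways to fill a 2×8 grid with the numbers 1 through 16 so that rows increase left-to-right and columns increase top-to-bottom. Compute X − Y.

Pairing 32 circle points by 16 non-crossing chords gives C_16 matchings. So X = C_16 = 35357670.
Standard Young tableaux of shape 2×n are counted by C_n; here n = 8. So Y = C_8 = 1430.
X − Y = 35357670 − 1430 = 35356240.

35356240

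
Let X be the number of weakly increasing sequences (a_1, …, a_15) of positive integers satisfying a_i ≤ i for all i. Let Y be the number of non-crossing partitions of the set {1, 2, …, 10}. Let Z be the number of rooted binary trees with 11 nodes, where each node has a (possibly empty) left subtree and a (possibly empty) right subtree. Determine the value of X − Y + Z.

9736835

Weakly increasing sequences with a_i ≤ i biject with Dyck paths of semilength 15, so there are C_15. So X = C_15 = 9694845.
The non-crossing partitions of [10] form a lattice of size C_10. So Y = C_10 = 16796.
Rooted binary trees with 11 nodes (each child slot possibly empty) number C_11. So Z = C_11 = 58786.
X − Y + Z = 9694845 − 16796 + 58786 = 9736835.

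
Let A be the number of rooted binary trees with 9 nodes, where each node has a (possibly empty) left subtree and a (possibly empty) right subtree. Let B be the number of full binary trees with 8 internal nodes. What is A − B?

3432

Rooted binary trees with 9 nodes (each child slot possibly empty) number C_9. So A = C_9 = 4862.
Full binary trees with n internal nodes are counted by C_n; here n = 8. So B = C_8 = 1430.
A − B = 4862 − 1430 = 3432.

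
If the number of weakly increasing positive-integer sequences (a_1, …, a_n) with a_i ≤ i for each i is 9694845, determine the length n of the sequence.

Such sub-staircase sequences of length n are counted by C_n; 9694845 = C_15.

15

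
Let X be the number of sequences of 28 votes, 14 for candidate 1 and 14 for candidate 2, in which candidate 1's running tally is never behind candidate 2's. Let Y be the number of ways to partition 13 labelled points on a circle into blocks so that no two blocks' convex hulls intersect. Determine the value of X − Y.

Ballot sequences with n votes each where one side never trails are Dyck words, counted by C_n; here n = 14. So X = C_14 = 2674440.
Non-crossing partitions of an n-element set are counted by C_n; here n = 13. So Y = C_13 = 742900.
X − Y = 2674440 − 742900 = 1931540.

1931540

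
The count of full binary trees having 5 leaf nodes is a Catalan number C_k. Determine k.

4

Full binary trees with 5 leaves have 5−1 = 4 internal nodes, so there are C_4 of them.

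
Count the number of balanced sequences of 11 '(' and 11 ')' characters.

A balanced arrangement of 11 bracket pairs is a Dyck word of semilength 11, so the count is C_11.
C_11 = 58786.

58786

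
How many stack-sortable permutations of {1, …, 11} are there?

58786

Stack-sortable permutations are exactly the 231-avoiding ones, counted by C_n; here n = 11.
C_11 = 58786.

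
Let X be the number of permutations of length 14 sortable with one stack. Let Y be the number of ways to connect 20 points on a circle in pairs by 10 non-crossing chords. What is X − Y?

2657644

By Knuth's characterisation, the stack-sortable permutations of length 14 are the 231-avoiders, numbering C_14. So X = C_14 = 2674440.
Non-crossing perfect matchings of 2n points on a circle are counted by C_n; with 20 points, n = 10. So Y = C_10 = 16796.
X − Y = 2674440 − 16796 = 2657644.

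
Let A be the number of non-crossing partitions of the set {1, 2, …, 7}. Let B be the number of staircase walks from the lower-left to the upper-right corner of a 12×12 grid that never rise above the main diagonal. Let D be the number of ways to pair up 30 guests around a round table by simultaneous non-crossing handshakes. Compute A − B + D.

9487262

Non-crossing partitions of an n-element set are counted by C_n; here n = 7. So A = C_7 = 429.
Sub-diagonal monotone paths from (0,0) to (12,12) biject with Dyck paths of semilength 12, giving C_12. So B = C_12 = 208012.
Non-crossing handshake pairings of 2n people are counted by C_n; 30 people gives n = 15. So D = C_15 = 9694845.
A − B + D = 429 − 208012 + 9694845 = 9487262.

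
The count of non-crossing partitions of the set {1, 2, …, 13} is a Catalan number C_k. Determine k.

The non-crossing partitions of [13] form a lattice of size C_13.

13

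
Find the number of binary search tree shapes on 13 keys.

742900

There are C_n binary search tree shapes on n keys; with n = 13 that is C_13.
C_13 = 742900.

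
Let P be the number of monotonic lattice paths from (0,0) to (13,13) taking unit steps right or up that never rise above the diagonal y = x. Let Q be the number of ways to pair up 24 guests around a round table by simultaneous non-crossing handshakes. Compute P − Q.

Sub-diagonal monotone paths from (0,0) to (13,13) biject with Dyck paths of semilength 13, giving C_13. So P = C_13 = 742900.
With 24 = 2·12 people, non-crossing handshake pairings are non-crossing perfect matchings on a circle, counted by C_12. So Q = C_12 = 208012.
P − Q = 742900 − 208012 = 534888.

534888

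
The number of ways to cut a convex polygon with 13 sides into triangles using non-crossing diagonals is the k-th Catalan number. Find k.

Triangulations of a convex m-gon are counted by C_{m−2}; with m = 13 this is C_11.

11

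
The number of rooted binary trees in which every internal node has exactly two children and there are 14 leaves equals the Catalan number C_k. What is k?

A full binary tree with L leaves has L−1 internal nodes and is counted by C_{L−1}; L = 14 gives C_13.

13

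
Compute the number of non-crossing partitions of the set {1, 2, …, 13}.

The non-crossing partitions of [13] form a lattice of size C_13.
C_13 = C(26,13)/14 = 10400600/14 = 742900.

742900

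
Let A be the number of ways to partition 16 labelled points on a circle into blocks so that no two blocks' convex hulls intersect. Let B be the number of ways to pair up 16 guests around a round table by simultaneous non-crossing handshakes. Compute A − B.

35356240

The non-crossing partitions of [16] form a lattice of size C_16. So A = C_16 = 35357670.
With 16 = 2·8 people, non-crossing handshake pairings are non-crossing perfect matchings on a circle, counted by C_8. So B = C_8 = 1430.
A − B = 35357670 − 1430 = 35356240.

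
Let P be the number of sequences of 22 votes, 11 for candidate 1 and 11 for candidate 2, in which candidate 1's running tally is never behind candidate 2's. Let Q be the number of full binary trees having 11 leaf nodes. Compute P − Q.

41990

Ballot sequences with n votes each where one side never trails are Dyck words, counted by C_n; here n = 11. So P = C_11 = 58786.
A full binary tree with L leaves has L−1 internal nodes and is counted by C_{L−1}; L = 11 gives C_10. So Q = C_10 = 16796.
P − Q = 58786 − 16796 = 41990.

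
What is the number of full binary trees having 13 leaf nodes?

Full binary trees with 13 leaves have 13−1 = 12 internal nodes, so there are C_12 of them.
C_12 = 208012.

208012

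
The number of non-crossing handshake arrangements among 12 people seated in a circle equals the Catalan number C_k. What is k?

With 12 = 2·6 people, non-crossing handshake pairings are non-crossing perfect matchings on a circle, counted by C_6.

6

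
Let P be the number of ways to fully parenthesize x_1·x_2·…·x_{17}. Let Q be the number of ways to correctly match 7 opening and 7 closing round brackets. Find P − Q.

35357241

Parenthesizations of m factors correspond to full binary trees with m leaves, counted by C_{m−1}; m = 17 gives C_16. So P = C_16 = 35357670.
Balanced strings of n pairs of brackets are counted by C_n; here n = 7. So Q = C_7 = 429.
P − Q = 35357670 − 429 = 35357241.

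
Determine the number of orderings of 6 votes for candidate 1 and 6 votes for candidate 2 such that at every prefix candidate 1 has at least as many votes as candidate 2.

Ballot sequences with n votes each where one side never trails are Dyck words, counted by C_n; here n = 6.
C_6 = 132.

132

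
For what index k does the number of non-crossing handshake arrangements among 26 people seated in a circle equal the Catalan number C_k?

13

Non-crossing handshake pairings of 2n people are counted by C_n; 26 people gives n = 13.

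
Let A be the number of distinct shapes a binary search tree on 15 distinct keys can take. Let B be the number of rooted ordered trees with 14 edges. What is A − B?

7020405

Rooted binary trees with 15 nodes (each child slot possibly empty) number C_15. So A = C_15 = 9694845.
A rooted plane tree with 14 edges has 15 nodes, and the count is C_14. So B = C_14 = 2674440.
A − B = 9694845 − 2674440 = 7020405.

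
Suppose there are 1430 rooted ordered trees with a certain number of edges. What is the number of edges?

8

Rooted ordered trees with n edges are counted by C_n. The Catalan number equal to 1430 is C_8.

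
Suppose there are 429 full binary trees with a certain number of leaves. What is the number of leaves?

Full binary trees with L leaves are counted by C_{L−1}; 429 = C_7.
So the index is 7, and the number of leaves is 7 + 1 = 8.

8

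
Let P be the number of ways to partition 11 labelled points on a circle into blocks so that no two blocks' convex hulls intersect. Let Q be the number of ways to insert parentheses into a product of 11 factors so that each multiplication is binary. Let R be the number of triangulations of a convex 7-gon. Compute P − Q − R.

The non-crossing partitions of [11] form a lattice of size C_11. So P = C_11 = 58786.
Parenthesizations of m factors correspond to full binary trees with m leaves, counted by C_{m−1}; m = 11 gives C_10. So Q = C_10 = 16796.
The number of triangulations of a 7-gon is the Catalan number C_5 (index = sides − 2). So R = C_5 = 42.
P − Q − R = 58786 − 16796 − 42 = 41948.

41948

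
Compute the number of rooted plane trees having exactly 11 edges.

58786

Rooted ordered trees with n edges are counted by C_n; here n = 11.
C_11 = C(22,11)/12 = 705432/12 = 58786.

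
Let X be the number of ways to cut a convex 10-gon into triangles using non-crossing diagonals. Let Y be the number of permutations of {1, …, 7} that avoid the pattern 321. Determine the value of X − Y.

Triangulations of a convex m-gon are counted by C_{m−2}; with m = 10 this is C_8. So X = C_8 = 1430.
For any fixed pattern of length 3, the pattern-avoiding permutations of [7] number C_7. So Y = C_7 = 429.
X − Y = 1430 − 429 = 1001.

1001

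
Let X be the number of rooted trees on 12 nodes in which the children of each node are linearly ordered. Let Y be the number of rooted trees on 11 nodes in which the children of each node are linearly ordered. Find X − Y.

Rooted ordered (plane) trees on m nodes have m−1 edges and are counted by C_{m−1}; m = 12 gives C_11. So X = C_11 = 58786.
Rooted ordered (plane) trees on m nodes have m−1 edges and are counted by C_{m−1}; m = 11 gives C_10. So Y = C_10 = 16796.
X − Y = 58786 − 16796 = 41990.

41990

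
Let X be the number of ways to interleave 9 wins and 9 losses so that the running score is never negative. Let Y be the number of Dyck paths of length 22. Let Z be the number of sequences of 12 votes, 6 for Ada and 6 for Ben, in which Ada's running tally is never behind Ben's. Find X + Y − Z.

63516

Ballot sequences with n votes each where one side never trails are Dyck words, counted by C_n; here n = 9. So X = C_9 = 4862.
A Dyck path with 11 up-steps and 11 down-steps has semilength 11, so there are C_11 of them. So Y = C_11 = 58786.
Reading a vote for the leader as '(' and for the other as ')' turns such a sequence into a balanced string of 6 pairs, so the count is C_6. So Z = C_6 = 132.
X + Y − Z = 4862 + 58786 − 132 = 63516.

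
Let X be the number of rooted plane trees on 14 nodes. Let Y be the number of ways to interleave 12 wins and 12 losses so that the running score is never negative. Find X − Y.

A rooted plane tree on 14 nodes has 13 edges, and such trees are counted by C_13. So X = C_13 = 742900.
Ballot sequences with n votes each where one side never trails are Dyck words, counted by C_n; here n = 12. So Y = C_12 = 208012.
X − Y = 742900 − 208012 = 534888.

534888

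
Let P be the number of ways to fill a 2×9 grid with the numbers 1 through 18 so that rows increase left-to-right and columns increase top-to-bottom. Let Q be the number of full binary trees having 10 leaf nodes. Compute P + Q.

Standard Young tableaux of shape 2×n are counted by C_n; here n = 9. So P = C_9 = 4862.
A full binary tree with L leaves has L−1 internal nodes and is counted by C_{L−1}; L = 10 gives C_9. So Q = C_9 = 4862.
P + Q = 4862 + 4862 = 9724.

9724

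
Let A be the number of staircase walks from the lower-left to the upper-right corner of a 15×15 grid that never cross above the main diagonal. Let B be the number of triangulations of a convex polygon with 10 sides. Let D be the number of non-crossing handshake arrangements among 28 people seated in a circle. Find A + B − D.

7021835

Sub-diagonal monotone paths from (0,0) to (15,15) biject with Dyck paths of semilength 15, giving C_15. So A = C_15 = 9694845.
Triangulations of a convex m-gon are counted by C_{m−2}; with m = 10 this is C_8. So B = C_8 = 1430.
Non-crossing handshake pairings of 2n people are counted by C_n; 28 people gives n = 14. So D = C_14 = 2674440.
A + B − D = 9694845 + 1430 − 2674440 = 7021835.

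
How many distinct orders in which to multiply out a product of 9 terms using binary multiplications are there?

1430

Ways to associate a product of 9 factors correspond to binary trees on 9 leaves, so the count is C_8.
C_8 = C(16,8)/9 = 12870/9 = 1430.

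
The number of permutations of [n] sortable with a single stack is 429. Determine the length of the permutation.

7

Stack-sortable permutations of [n] are counted by C_n. Since C_7 = 429, the index is 7.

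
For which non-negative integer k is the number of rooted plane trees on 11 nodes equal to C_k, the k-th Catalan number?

10

A rooted plane tree on 11 nodes has 10 edges, and such trees are counted by C_10.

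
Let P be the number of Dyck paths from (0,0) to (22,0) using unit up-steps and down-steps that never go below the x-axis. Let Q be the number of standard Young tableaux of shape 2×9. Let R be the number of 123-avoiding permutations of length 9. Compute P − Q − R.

49062

Paths of 11 up- and 11 down-steps that never dip below the axis are Dyck paths; their count is C_11. So P = C_11 = 58786.
Standard Young tableaux of shape 2×n are counted by C_n; here n = 9. So Q = C_9 = 4862.
For any fixed pattern of length 3, the pattern-avoiding permutations of [9] number C_9. So R = C_9 = 4862.
P − Q − R = 58786 − 4862 − 4862 = 49062.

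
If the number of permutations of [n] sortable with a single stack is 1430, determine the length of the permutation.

8

Stack-sortable permutations of [n] are counted by C_n. Since C_8 = 1430, the index is 8.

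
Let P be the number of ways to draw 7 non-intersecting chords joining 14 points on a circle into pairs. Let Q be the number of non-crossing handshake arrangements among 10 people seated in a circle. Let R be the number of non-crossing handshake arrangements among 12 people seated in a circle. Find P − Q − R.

255

Pairing 14 circle points by 7 non-crossing chords gives C_7 matchings. So P = C_7 = 429.
Non-crossing handshake pairings of 2n people are counted by C_n; 10 people gives n = 5. So Q = C_5 = 42.
Non-crossing handshake pairings of 2n people are counted by C_n; 12 people gives n = 6. So R = C_6 = 132.
P − Q − R = 429 − 42 − 132 = 255.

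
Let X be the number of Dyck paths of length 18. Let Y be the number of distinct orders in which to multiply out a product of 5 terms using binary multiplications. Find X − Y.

Paths of 9 up- and 9 down-steps that never dip below the axis are Dyck paths; their count is C_9. So X = C_9 = 4862.
Parenthesizations of m factors correspond to full binary trees with m leaves, counted by C_{m−1}; m = 5 gives C_4. So Y = C_4 = 14.
X − Y = 4862 − 14 = 4848.

4848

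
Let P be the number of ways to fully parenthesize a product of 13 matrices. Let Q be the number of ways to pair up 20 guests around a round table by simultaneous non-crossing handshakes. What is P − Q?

Parenthesizations of m factors correspond to full binary trees with m leaves, counted by C_{m−1}; m = 13 gives C_12. So P = C_12 = 208012.
With 20 = 2·10 people, non-crossing handshake pairings are non-crossing perfect matchings on a circle, counted by C_10. So Q = C_10 = 16796.
P − Q = 208012 − 16796 = 191216.

191216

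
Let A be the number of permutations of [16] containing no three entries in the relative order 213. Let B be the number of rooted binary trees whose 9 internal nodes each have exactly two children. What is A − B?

Permutations of [n] avoiding any single length-3 pattern are counted by C_n; here n = 16. So A = C_16 = 35357670.
Full binary trees with n internal nodes are counted by C_n; here n = 9. So B = C_9 = 4862.
A − B = 35357670 − 4862 = 35352808.

35352808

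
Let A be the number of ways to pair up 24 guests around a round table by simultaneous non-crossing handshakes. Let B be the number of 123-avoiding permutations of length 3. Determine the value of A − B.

208007

With 24 = 2·12 people, non-crossing handshake pairings are non-crossing perfect matchings on a circle, counted by C_12. So A = C_12 = 208012.
For any fixed pattern of length 3, the pattern-avoiding permutations of [3] number C_3. So B = C_3 = 5.
A − B = 208012 − 5 = 208007.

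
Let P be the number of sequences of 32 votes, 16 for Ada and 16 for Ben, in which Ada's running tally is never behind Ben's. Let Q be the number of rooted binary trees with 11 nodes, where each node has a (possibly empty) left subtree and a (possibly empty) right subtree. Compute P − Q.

Ballot sequences with n votes each where one side never trails are Dyck words, counted by C_n; here n = 16. So P = C_16 = 35357670.
There are C_n binary search tree shapes on n keys; with n = 11 that is C_11. So Q = C_11 = 58786.
P − Q = 35357670 − 58786 = 35298884.

35298884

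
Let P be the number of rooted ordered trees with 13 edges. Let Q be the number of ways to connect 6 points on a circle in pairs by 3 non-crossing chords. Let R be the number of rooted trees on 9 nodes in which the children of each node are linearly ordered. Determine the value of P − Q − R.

741465

A rooted plane tree with 13 edges has 14 nodes, and the count is C_13. So P = C_13 = 742900.
Pairing 6 circle points by 3 non-crossing chords gives C_3 matchings. So Q = C_3 = 5.
A rooted plane tree on 9 nodes has 8 edges, and such trees are counted by C_8. So R = C_8 = 1430.
P − Q − R = 742900 − 5 − 1430 = 741465.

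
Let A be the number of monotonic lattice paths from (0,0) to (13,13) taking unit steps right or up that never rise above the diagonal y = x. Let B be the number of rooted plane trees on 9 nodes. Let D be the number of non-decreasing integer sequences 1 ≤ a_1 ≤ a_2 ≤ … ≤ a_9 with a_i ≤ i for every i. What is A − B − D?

Monotone paths in an n×n grid that stay weakly below the diagonal are counted by C_n; here n = 13. So A = C_13 = 742900.
A rooted plane tree on 9 nodes has 8 edges, and such trees are counted by C_8. So B = C_8 = 1430.
Weakly increasing sequences with a_i ≤ i biject with Dyck paths of semilength 9, so there are C_9. So D = C_9 = 4862.
A − B − D = 742900 − 1430 − 4862 = 736608.

736608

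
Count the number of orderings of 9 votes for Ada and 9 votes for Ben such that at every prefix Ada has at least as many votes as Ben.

Ballot sequences with n votes each where one side never trails are Dyck words, counted by C_n; here n = 9.
C_9 = C(18,9)/10 = 48620/10 = 4862.

4862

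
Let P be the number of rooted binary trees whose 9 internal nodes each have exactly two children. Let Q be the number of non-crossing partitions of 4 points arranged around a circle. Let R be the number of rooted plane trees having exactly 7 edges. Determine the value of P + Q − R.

The number of full binary trees on 9 internal nodes is the Catalan number C_9. So P = C_9 = 4862.
Non-crossing partitions of an n-element set are counted by C_n; here n = 4. So Q = C_4 = 14.
Rooted ordered trees with n edges are counted by C_n; here n = 7. So R = C_7 = 429.
P + Q − R = 4862 + 14 − 429 = 4447.

4447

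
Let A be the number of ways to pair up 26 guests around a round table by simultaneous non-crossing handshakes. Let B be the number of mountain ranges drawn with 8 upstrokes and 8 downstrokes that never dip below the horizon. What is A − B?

With 26 = 2·13 people, non-crossing handshake pairings are non-crossing perfect matchings on a circle, counted by C_13. So A = C_13 = 742900.
A Dyck path with 8 up-steps and 8 down-steps has semilength 8, so there are C_8 of them. So B = C_8 = 1430.
A − B = 742900 − 1430 = 741470.

741470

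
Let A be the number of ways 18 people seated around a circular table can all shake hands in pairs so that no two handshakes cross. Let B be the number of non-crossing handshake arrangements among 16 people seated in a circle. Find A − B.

3432

Non-crossing handshake pairings of 2n people are counted by C_n; 18 people gives n = 9. So A = C_9 = 4862.
Non-crossing handshake pairings of 2n people are counted by C_n; 16 people gives n = 8. So B = C_8 = 1430.
A − B = 4862 − 1430 = 3432.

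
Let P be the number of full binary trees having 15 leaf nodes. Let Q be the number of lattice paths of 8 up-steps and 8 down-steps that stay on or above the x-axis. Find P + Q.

Full binary trees with 15 leaves have 15−1 = 14 internal nodes, so there are C_14 of them. So P = C_14 = 2674440.
Paths of 8 up- and 8 down-steps that never dip below the axis are Dyck paths; their count is C_8. So Q = C_8 = 1430.
P + Q = 2674440 + 1430 = 2675870.

2675870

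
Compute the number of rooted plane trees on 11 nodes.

Rooted ordered (plane) trees on m nodes have m−1 edges and are counted by C_{m−1}; m = 11 gives C_10.
C_10 = C(20,10)/11 = 184756/11 = 16796.

16796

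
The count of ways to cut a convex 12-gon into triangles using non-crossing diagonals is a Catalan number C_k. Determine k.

10

A convex 12-gon is triangulated into 10 triangles, and the number of such triangulations is the Catalan number C_{12−2} = C_10.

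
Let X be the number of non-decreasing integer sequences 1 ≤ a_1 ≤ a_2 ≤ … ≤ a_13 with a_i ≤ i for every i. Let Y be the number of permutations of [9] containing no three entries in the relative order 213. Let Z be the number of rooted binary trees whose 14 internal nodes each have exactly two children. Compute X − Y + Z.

3412478

Weakly increasing sequences with a_i ≤ i biject with Dyck paths of semilength 13, so there are C_13. So X = C_13 = 742900.
For any fixed pattern of length 3, the pattern-avoiding permutations of [9] number C_9. So Y = C_9 = 4862.
Full binary trees with n internal nodes are counted by C_n; here n = 14. So Z = C_14 = 2674440.
X − Y + Z = 742900 − 4862 + 2674440 = 3412478.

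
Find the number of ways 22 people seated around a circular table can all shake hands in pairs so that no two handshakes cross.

58786

With 22 = 2·11 people, non-crossing handshake pairings are non-crossing perfect matchings on a circle, counted by C_11.
C_11 = C(22,11)/12 = 705432/12 = 58786.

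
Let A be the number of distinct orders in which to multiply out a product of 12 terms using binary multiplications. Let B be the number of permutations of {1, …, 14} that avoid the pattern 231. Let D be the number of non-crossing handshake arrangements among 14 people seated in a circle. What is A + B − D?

Parenthesizations of m factors correspond to full binary trees with m leaves, counted by C_{m−1}; m = 12 gives C_11. So A = C_11 = 58786.
Permutations of [n] avoiding any single length-3 pattern are counted by C_n; here n = 14. So B = C_14 = 2674440.
With 14 = 2·7 people, non-crossing handshake pairings are non-crossing perfect matchings on a circle, counted by C_7. So D = C_7 = 429.
A + B − D = 58786 + 2674440 − 429 = 2732797.

2732797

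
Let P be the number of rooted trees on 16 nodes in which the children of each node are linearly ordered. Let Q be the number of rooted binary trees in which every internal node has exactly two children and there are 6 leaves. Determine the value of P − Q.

Rooted ordered (plane) trees on m nodes have m−1 edges and are counted by C_{m−1}; m = 16 gives C_15. So P = C_15 = 9694845.
Full binary trees with 6 leaves have 6−1 = 5 internal nodes, so there are C_5 of them. So Q = C_5 = 42.
P − Q = 9694845 − 42 = 9694803.

9694803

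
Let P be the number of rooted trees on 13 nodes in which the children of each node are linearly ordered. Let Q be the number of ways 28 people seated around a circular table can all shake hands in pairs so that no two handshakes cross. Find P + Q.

2882452

Rooted ordered (plane) trees on m nodes have m−1 edges and are counted by C_{m−1}; m = 13 gives C_12. So P = C_12 = 208012.
Non-crossing handshake pairings of 2n people are counted by C_n; 28 people gives n = 14. So Q = C_14 = 2674440.
P + Q = 208012 + 2674440 = 2882452.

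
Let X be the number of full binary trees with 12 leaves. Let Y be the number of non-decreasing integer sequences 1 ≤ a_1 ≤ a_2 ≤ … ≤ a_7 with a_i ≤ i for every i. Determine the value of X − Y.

58357

A full binary tree with L leaves has L−1 internal nodes and is counted by C_{L−1}; L = 12 gives C_11. So X = C_11 = 58786.
Such sub-staircase sequences of length n are counted by C_n; here n = 7. So Y = C_7 = 429.
X − Y = 58786 − 429 = 58357.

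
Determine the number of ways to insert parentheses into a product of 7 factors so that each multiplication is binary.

132

Ways to associate a product of 7 factors correspond to binary trees on 7 leaves, so the count is C_6.
C_6 = C(12,6)/7 = 924/7 = 132.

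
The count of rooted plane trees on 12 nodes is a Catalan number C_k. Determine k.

11

A rooted plane tree on 12 nodes has 11 edges, and such trees are counted by C_11.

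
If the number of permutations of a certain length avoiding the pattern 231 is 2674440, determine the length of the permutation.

14

Permutations of [n] avoiding a fixed length-3 pattern are counted by C_n. The Catalan number equal to 2674440 is C_14.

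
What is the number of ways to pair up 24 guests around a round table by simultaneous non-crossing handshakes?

With 24 = 2·12 people, non-crossing handshake pairings are non-crossing perfect matchings on a circle, counted by C_12.
C_12 = C(24,12)/13 = 2704156/13 = 208012.

208012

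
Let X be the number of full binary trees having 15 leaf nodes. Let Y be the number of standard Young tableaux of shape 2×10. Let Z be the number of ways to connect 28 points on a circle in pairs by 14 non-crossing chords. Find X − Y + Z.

5332084

A full binary tree with L leaves has L−1 internal nodes and is counted by C_{L−1}; L = 15 gives C_14. So X = C_14 = 2674440.
By the hook-length formula (or a Dyck-path bijection), SYT of shape 2×10 number C_10. So Y = C_10 = 16796.
Non-crossing perfect matchings of 2n points on a circle are counted by C_n; with 28 points, n = 14. So Z = C_14 = 2674440.
X − Y + Z = 2674440 − 16796 + 2674440 = 5332084.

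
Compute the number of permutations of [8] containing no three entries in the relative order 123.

Permutations of [n] avoiding any single length-3 pattern are counted by C_n; here n = 8.
C_8 = C(16,8)/9 = 12870/9 = 1430.

1430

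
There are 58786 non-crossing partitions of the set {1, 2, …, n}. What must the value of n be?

Non-crossing partitions of [n] are counted by C_n; 58786 = C_11.

11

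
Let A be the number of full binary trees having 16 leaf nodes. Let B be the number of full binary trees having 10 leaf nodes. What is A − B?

9689983

Full binary trees with 16 leaves have 16−1 = 15 internal nodes, so there are C_15 of them. So A = C_15 = 9694845.
Full binary trees with 10 leaves have 10−1 = 9 internal nodes, so there are C_9 of them. So B = C_9 = 4862.
A − B = 9694845 − 4862 = 9689983.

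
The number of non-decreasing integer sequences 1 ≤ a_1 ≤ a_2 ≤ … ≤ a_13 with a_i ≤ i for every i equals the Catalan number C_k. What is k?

Such sub-staircase sequences of length n are counted by C_n; here n = 13.

13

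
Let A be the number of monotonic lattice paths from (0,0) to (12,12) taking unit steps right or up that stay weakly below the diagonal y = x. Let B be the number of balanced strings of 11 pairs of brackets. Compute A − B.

Sub-diagonal monotone paths from (0,0) to (12,12) biject with Dyck paths of semilength 12, giving C_12. So A = C_12 = 208012.
Balanced strings of n pairs of brackets are counted by C_n; here n = 11. So B = C_11 = 58786.
A − B = 208012 − 58786 = 149226.

149226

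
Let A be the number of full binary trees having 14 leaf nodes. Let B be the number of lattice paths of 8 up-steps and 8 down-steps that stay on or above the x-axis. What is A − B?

A full binary tree with L leaves has L−1 internal nodes and is counted by C_{L−1}; L = 14 gives C_13. So A = C_13 = 742900.
A Dyck path with 8 up-steps and 8 down-steps has semilength 8, so there are C_8 of them. So B = C_8 = 1430.
A − B = 742900 − 1430 = 741470.

741470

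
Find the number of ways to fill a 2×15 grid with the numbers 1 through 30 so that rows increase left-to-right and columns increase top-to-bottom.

9694845

By the hook-length formula (or a Dyck-path bijection), SYT of shape 2×15 number C_15.
C_15 = C(30,15)/16 = 155117520/16 = 9694845.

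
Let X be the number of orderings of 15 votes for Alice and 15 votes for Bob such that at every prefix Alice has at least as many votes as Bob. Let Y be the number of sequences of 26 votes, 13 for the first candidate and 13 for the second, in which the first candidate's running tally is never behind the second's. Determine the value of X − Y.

Ballot sequences with n votes each where one side never trails are Dyck words, counted by C_n; here n = 15. So X = C_15 = 9694845.
Reading a vote for the leader as '(' and for the other as ')' turns such a sequence into a balanced string of 13 pairs, so the count is C_13. So Y = C_13 = 742900.
X − Y = 9694845 − 742900 = 8951945.

8951945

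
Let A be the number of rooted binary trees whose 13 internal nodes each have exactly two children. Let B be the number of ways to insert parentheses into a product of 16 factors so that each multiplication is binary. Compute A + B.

10437745

The number of full binary trees on 13 internal nodes is the Catalan number C_13. So A = C_13 = 742900.
Bracketing 16 factors into binary products is counted by C_{16−1} = C_15. So B = C_15 = 9694845.
A + B = 742900 + 9694845 = 10437745.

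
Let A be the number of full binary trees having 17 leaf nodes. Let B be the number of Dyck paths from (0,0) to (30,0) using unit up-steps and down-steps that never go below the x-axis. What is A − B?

A full binary tree with L leaves has L−1 internal nodes and is counted by C_{L−1}; L = 17 gives C_16. So A = C_16 = 35357670.
A Dyck path with 15 up-steps and 15 down-steps has semilength 15, so there are C_15 of them. So B = C_15 = 9694845.
A − B = 35357670 − 9694845 = 25662825.

25662825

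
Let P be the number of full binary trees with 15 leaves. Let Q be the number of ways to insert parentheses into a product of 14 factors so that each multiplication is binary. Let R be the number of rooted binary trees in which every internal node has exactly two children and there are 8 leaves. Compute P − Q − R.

1931111

A full binary tree with L leaves has L−1 internal nodes and is counted by C_{L−1}; L = 15 gives C_14. So P = C_14 = 2674440.
Parenthesizations of m factors correspond to full binary trees with m leaves, counted by C_{m−1}; m = 14 gives C_13. So Q = C_13 = 742900.
A full binary tree with L leaves has L−1 internal nodes and is counted by C_{L−1}; L = 8 gives C_7. So R = C_7 = 429.
P − Q − R = 2674440 − 742900 − 429 = 1931111.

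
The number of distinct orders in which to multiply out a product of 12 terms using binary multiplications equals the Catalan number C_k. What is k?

Parenthesizations of m factors correspond to full binary trees with m leaves, counted by C_{m−1}; m = 12 gives C_11.

11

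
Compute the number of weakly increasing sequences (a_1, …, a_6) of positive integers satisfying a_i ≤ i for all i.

Such sub-staircase sequences of length n are counted by C_n; here n = 6.
C_6 = 132.

132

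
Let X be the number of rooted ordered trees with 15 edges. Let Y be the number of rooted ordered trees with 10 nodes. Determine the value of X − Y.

9689983

Rooted ordered trees with n edges are counted by C_n; here n = 15. So X = C_15 = 9694845.
A rooted plane tree on 10 nodes has 9 edges, and such trees are counted by C_9. So Y = C_9 = 4862.
X − Y = 9694845 − 4862 = 9689983.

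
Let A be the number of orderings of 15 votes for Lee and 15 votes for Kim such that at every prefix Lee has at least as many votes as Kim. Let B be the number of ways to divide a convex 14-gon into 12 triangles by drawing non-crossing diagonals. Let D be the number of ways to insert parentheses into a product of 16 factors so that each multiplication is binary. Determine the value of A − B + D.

19181678

Reading a vote for the leader as '(' and for the other as ')' turns such a sequence into a balanced string of 15 pairs, so the count is C_15. So A = C_15 = 9694845.
Triangulations of a convex m-gon are counted by C_{m−2}; with m = 14 this is C_12. So B = C_12 = 208012.
Ways to associate a product of 16 factors correspond to binary trees on 16 leaves, so the count is C_15. So D = C_15 = 9694845.
A − B + D = 9694845 − 208012 + 9694845 = 19181678.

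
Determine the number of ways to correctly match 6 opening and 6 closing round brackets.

With 6 pairs the number of balanced bracket strings is the Catalan number C_6.
C_6 = C(12,6)/7 = 924/7 = 132.

132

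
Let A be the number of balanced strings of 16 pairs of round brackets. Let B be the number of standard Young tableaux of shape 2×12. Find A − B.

35149658

A balanced arrangement of 16 bracket pairs is a Dyck word of semilength 16, so the count is C_16. So A = C_16 = 35357670.
By the hook-length formula (or a Dyck-path bijection), SYT of shape 2×12 number C_12. So B = C_12 = 208012.
A − B = 35357670 − 208012 = 35149658.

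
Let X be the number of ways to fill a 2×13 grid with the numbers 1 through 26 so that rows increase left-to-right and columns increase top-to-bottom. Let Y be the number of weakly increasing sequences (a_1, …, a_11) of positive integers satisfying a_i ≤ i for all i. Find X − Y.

By the hook-length formula (or a Dyck-path bijection), SYT of shape 2×13 number C_13. So X = C_13 = 742900.
Such sub-staircase sequences of length n are counted by C_n; here n = 11. So Y = C_11 = 58786.
X − Y = 742900 − 58786 = 684114.

684114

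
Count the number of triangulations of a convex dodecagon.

16796

A convex 12-gon is triangulated into 10 triangles, and the number of such triangulations is the Catalan number C_{12−2} = C_10.
C_10 = C(20,10)/11 = 184756/11 = 16796.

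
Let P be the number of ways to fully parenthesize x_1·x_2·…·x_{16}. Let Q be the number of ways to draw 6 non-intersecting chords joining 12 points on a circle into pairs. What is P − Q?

9694713

Parenthesizations of m factors correspond to full binary trees with m leaves, counted by C_{m−1}; m = 16 gives C_15. So P = C_15 = 9694845.
Non-crossing perfect matchings of 2n points on a circle are counted by C_n; with 12 points, n = 6. So Q = C_6 = 132.
P − Q = 9694845 − 132 = 9694713.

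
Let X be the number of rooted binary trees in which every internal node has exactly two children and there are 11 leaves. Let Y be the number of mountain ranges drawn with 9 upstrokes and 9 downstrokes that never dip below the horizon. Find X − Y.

Full binary trees with 11 leaves have 11−1 = 10 internal nodes, so there are C_10 of them. So X = C_10 = 16796.
Paths of 9 up- and 9 down-steps that never dip below the axis are Dyck paths; their count is C_9. So Y = C_9 = 4862.
X − Y = 16796 − 4862 = 11934.

11934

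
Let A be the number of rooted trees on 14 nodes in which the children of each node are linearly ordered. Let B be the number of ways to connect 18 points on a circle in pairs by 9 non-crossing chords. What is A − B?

738038

A rooted plane tree on 14 nodes has 13 edges, and such trees are counted by C_13. So A = C_13 = 742900.
Non-crossing perfect matchings of 2n points on a circle are counted by C_n; with 18 points, n = 9. So B = C_9 = 4862.
A − B = 742900 − 4862 = 738038.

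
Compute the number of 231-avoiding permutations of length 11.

For any fixed pattern of length 3, the pattern-avoiding permutations of [11] number C_11.
C_11 = C(22,11)/12 = 705432/12 = 58786.

58786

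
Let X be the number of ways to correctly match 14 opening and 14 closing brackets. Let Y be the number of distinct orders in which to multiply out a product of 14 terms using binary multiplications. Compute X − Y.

Balanced strings of n pairs of brackets are counted by C_n; here n = 14. So X = C_14 = 2674440.
Parenthesizations of m factors correspond to full binary trees with m leaves, counted by C_{m−1}; m = 14 gives C_13. So Y = C_13 = 742900.
X − Y = 2674440 − 742900 = 1931540.

1931540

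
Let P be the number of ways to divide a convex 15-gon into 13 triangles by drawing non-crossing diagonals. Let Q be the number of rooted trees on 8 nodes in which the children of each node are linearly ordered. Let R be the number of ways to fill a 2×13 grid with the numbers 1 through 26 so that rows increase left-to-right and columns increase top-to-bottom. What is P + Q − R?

429

Triangulations of a convex m-gon are counted by C_{m−2}; with m = 15 this is C_13. So P = C_13 = 742900.
A rooted plane tree on 8 nodes has 7 edges, and such trees are counted by C_7. So Q = C_7 = 429.
Standard Young tableaux of shape 2×n are counted by C_n; here n = 13. So R = C_13 = 742900.
P + Q − R = 742900 + 429 − 742900 = 429.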